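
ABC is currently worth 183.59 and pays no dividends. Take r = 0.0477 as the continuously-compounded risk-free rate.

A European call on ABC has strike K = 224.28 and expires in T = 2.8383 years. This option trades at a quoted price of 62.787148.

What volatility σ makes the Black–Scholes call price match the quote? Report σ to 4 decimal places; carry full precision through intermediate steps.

sigma = 0.5594

At σ = 0.5594 the Black–Scholes value reproduces the quote:
σ√T = 0.5594·√2.8383 = 0.942435
d₁ = (ln(S/K) + (r+σ²/2)T) / (σ√T) = (ln(183.59/224.28) + (0.0477+0.5594²/2)·2.8383) / 0.942435 = (-0.200190 + 0.579479) / 0.942435 = 0.402456
d₂ = d₁ − σ√T = 0.402456 − 0.942435 = -0.539979
e^{−rT} = 0.873378
N(d₁) = 0.656326,  N(d₂) = 0.294606
V = S·N(d₁) − K·e^{−rT}·N(d₂) = 120.494857 − 57.707709 = 62.787148 (the observed quote) — the price is monotone increasing in volatility, hence this σ is the only solution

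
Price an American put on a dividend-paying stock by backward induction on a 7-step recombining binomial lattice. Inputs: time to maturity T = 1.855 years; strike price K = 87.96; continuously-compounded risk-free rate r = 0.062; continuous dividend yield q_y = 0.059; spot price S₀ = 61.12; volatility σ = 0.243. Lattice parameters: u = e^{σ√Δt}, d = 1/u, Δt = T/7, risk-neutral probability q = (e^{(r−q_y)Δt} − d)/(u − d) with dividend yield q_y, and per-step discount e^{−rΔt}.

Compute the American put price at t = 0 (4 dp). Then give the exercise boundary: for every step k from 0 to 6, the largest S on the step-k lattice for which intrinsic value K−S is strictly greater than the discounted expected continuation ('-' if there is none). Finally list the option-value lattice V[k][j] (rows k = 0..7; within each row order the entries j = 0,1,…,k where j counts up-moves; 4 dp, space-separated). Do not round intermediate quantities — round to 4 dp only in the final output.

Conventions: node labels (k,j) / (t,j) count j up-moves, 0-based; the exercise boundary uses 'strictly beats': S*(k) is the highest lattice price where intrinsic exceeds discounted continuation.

params: Δt=0.26500 u=1.13325 d=0.88242 q=0.47194 e^(-rΔt)=0.98370
t_7 payoffs: 62.4978 55.2599 45.9645 34.0267 18.6956 0.0000 0.0000 0.0000
t_6: node(6,0) S=28.8551 payoff=59.1049 vs cont=58.1191 → 59.1049 [stop]  node(6,1) S=37.0575 payoff=50.9025 vs cont=50.0440 → 50.9025 [stop]  node(6,2) S=47.5916 payoff=40.3684 vs cont=39.6734 → 40.3684 [stop]  node(6,3) S=61.1200 payoff=26.8400 vs cont=26.3548 → 26.8400 [stop]  node(6,4) S=78.4941 payoff=9.4659 vs cont=9.7116 → 9.7116 [wait]  node(6,5) S=100.8069 payoff=0.0000 vs cont=0.0000 → 0.0000 [wait]  node(6,6) S=129.4624 payoff=0.0000 vs cont=0.0000 → 0.0000 [wait]  ⇒ S*(6)=61.1200
t_5: node(5,0) S=32.7001 payoff=55.2599 vs cont=54.3338 → 55.2599 [stop]  node(5,1) S=41.9955 payoff=45.9645 vs cont=45.1826 → 45.9645 [stop]  node(5,2) S=53.9333 payoff=34.0267 vs cont=33.4301 → 34.0267 [stop]  node(5,3) S=69.2644 payoff=18.6956 vs cont=18.4508 → 18.6956 [stop]  node(5,4) S=88.9536 payoff=0.0000 vs cont=5.0447 → 5.0447 [wait]  node(5,5) S=114.2397 payoff=0.0000 vs cont=0.0000 → 0.0000 [wait]  ⇒ S*(5)=69.2644
t_4: node(4,0) S=37.0575 payoff=50.9025 vs cont=50.0440 → 50.9025 [stop]  node(4,1) S=47.5916 payoff=40.3684 vs cont=39.6734 → 40.3684 [stop]  node(4,2) S=61.1200 payoff=26.8400 vs cont=26.3548 → 26.8400 [stop]  node(4,3) S=78.4941 payoff=9.4659 vs cont=12.0536 → 12.0536 [wait]  node(4,4) S=100.8069 payoff=0.0000 vs cont=2.6205 → 2.6205 [wait]  ⇒ S*(4)=61.1200
t_3: node(3,0) S=41.9955 payoff=45.9645 vs cont=45.1826 → 45.9645 [stop]  node(3,1) S=53.9333 payoff=34.0267 vs cont=33.4301 → 34.0267 [stop]  node(3,2) S=69.2644 payoff=18.6956 vs cont=19.5380 → 19.5380 [wait]  node(3,3) S=88.9536 payoff=0.0000 vs cont=7.4779 → 7.4779 [wait]  ⇒ S*(3)=53.9333
t_2: node(2,0) S=47.5916 payoff=40.3684 vs cont=39.6734 → 40.3684 [stop]  node(2,1) S=61.1200 payoff=26.8400 vs cont=26.7459 → 26.8400 [stop]  node(2,2) S=78.4941 payoff=9.4659 vs cont=13.6207 → 13.6207 [wait]  ⇒ S*(2)=61.1200
t_1: node(1,0) S=53.9333 payoff=34.0267 vs cont=33.4301 → 34.0267 [stop]  node(1,1) S=69.2644 payoff=18.6956 vs cont=20.2656 → 20.2656 [wait]  ⇒ S*(1)=53.9333
t_0: node(0,0) S=61.1200 payoff=26.8400 vs cont=27.0837 → 27.0837 [wait]  ⇒ S*(0)=-

price = 27.0837
boundary = - 53.9333 61.1200 53.9333 61.1200 69.2644 61.1200
tree:
27.0837
34.0267 20.2656
40.3684 26.8400 13.6207
45.9645 34.0267 19.5380 7.4779
50.9025 40.3684 26.8400 12.0536 2.6205
55.2599 45.9645 34.0267 18.6956 5.0447 0.0000
59.1049 50.9025 40.3684 26.8400 9.7116 0.0000 0.0000
62.4978 55.2599 45.9645 34.0267 18.6956 0.0000 0.0000 0.0000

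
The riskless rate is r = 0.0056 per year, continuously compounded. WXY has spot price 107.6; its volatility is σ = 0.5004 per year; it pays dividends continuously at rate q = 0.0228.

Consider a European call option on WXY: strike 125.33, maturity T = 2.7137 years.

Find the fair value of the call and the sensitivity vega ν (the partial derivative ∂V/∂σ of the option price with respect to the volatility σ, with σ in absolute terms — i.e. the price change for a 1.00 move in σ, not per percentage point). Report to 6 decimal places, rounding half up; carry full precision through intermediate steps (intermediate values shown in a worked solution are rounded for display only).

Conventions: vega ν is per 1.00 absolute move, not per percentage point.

σ√T = 0.5004·√2.7137 = 0.824325
d₁ = (ln(S/K) + (r−q+σ²/2)T) / (σ√T) = (ln(107.6/125.33) + (0.0056−0.0228+0.5004²/2)·2.7137) / 0.824325 = (-0.152530 + 0.293080) / 0.824325 = 0.170503
d₂ = d₁ − σ√T = 0.170503 − 0.824325 = -0.653821
e^{−rT} = 0.984918
e^{−qT} = 0.940003
N(d₁) = 0.567693,  N(d₂) = 0.256614
Call price V = S·e^{−qT}·N(d₁) − K·e^{−rT}·N(d₂) = 57.418906 − 31.676325 = 25.742581
φ(d₁) = (1/√(2π))·e^{−d₁²/2} = 0.393185
ν = S·e^{−qT}·φ(d₁)·√T = 65.511817

price = 25.742581
ν = 65.511817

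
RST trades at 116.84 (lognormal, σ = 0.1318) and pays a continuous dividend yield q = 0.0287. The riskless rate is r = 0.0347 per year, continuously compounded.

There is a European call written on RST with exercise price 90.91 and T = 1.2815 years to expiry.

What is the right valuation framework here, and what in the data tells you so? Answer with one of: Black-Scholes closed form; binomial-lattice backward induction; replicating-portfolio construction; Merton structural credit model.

framework: Black-Scholes closed form

Key observation: everything needed for the exact continuous-time valuation of the European call on RST (strike 90.91) is given, and no feature rules the closed form out.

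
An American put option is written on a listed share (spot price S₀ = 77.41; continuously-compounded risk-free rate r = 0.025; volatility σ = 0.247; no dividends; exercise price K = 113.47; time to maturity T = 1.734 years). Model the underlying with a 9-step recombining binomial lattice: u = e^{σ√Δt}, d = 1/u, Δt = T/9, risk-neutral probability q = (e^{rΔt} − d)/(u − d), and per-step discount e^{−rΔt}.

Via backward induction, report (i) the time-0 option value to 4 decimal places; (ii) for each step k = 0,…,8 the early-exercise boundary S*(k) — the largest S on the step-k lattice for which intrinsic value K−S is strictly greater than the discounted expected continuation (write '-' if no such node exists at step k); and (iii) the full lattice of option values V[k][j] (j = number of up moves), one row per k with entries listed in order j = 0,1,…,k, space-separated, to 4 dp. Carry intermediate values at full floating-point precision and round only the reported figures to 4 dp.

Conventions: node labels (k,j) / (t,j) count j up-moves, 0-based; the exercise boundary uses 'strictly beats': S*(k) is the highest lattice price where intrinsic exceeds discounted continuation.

price = 36.0976
boundary = - 69.4563 77.4100 69.4563 77.4100 69.4563 77.4100 86.2745 96.1540
tree:
36.0976
44.0137 28.3784
51.1501 36.0600 20.8229
57.5533 44.0137 27.8815 13.8290
63.2986 51.1501 36.0600 19.8145 7.8609
68.4536 57.5533 44.0137 27.3422 12.3324 3.3783
73.0789 63.2986 51.1501 36.0600 18.7201 5.9397 0.7997
77.2290 68.4536 57.5533 44.0137 27.1955 10.2610 1.5916 0.0000
80.9526 73.0789 63.2986 51.1501 36.0600 17.3160 3.1678 0.0000 0.0000
84.2937 77.2290 68.4536 57.5533 44.0137 27.1955 6.3051 0.0000 0.0000 0.0000

params: Δt=0.19267 u=1.11451 d=0.89725 q=0.49515 e^(-rΔt)=0.99519
t_9 payoffs: 84.2937 77.2290 68.4536 57.5533 44.0137 27.1955 6.3051 0.0000 0.0000 0.0000
t_8: node(8,0) S=32.5174 payoff=80.9526 vs cont=80.4074 → 80.9526 [stop]  node(8,1) S=40.3911 payoff=73.0789 vs cont=72.5337 → 73.0789 [stop]  node(8,2) S=50.1714 payoff=63.2986 vs cont=62.7534 → 63.2986 [stop]  node(8,3) S=62.3199 payoff=51.1501 vs cont=50.6049 → 51.1501 [stop]  node(8,4) S=77.4100 payoff=36.0600 vs cont=35.5148 → 36.0600 [stop]  node(8,5) S=96.1540 payoff=17.3160 vs cont=16.7707 → 17.3160 [stop]  node(8,6) S=119.4367 payoff=0.0000 vs cont=3.1678 → 3.1678 [wait]  node(8,7) S=148.3571 payoff=0.0000 vs cont=0.0000 → 0.0000 [wait]  node(8,8) S=184.2802 payoff=0.0000 vs cont=0.0000 → 0.0000 [wait]  ⇒ S*(8)=96.1540
t_7: node(7,0) S=36.2410 payoff=77.2290 vs cont=76.6837 → 77.2290 [stop]  node(7,1) S=45.0164 payoff=68.4536 vs cont=67.9083 → 68.4536 [stop]  node(7,2) S=55.9167 payoff=57.5533 vs cont=57.0081 → 57.5533 [stop]  node(7,3) S=69.4563 payoff=44.0137 vs cont=43.4684 → 44.0137 [stop]  node(7,4) S=86.2745 payoff=27.1955 vs cont=26.6503 → 27.1955 [stop]  node(7,5) S=107.1649 payoff=6.3051 vs cont=10.2610 → 10.2610 [wait]  node(7,6) S=133.1138 payoff=0.0000 vs cont=1.5916 → 1.5916 [wait]  node(7,7) S=165.3460 payoff=0.0000 vs cont=0.0000 → 0.0000 [wait]  ⇒ S*(7)=86.2745
t_6: node(6,0) S=40.3911 payoff=73.0789 vs cont=72.5337 → 73.0789 [stop]  node(6,1) S=50.1714 payoff=63.2986 vs cont=62.7534 → 63.2986 [stop]  node(6,2) S=62.3199 payoff=51.1501 vs cont=50.6049 → 51.1501 [stop]  node(6,3) S=77.4100 payoff=36.0600 vs cont=35.5148 → 36.0600 [stop]  node(6,4) S=96.1540 payoff=17.3160 vs cont=18.7201 → 18.7201 [wait]  node(6,5) S=119.4367 payoff=0.0000 vs cont=5.9397 → 5.9397 [wait]  node(6,6) S=148.3571 payoff=0.0000 vs cont=0.7997 → 0.7997 [wait]  ⇒ S*(6)=77.4100
t_5: node(5,0) S=45.0164 payoff=68.4536 vs cont=67.9083 → 68.4536 [stop]  node(5,1) S=55.9167 payoff=57.5533 vs cont=57.0081 → 57.5533 [stop]  node(5,2) S=69.4563 payoff=44.0137 vs cont=43.4684 → 44.0137 [stop]  node(5,3) S=86.2745 payoff=27.1955 vs cont=27.3422 → 27.3422 [wait]  node(5,4) S=107.1649 payoff=6.3051 vs cont=12.3324 → 12.3324 [wait]  node(5,5) S=133.1138 payoff=0.0000 vs cont=3.3783 → 3.3783 [wait]  ⇒ S*(5)=69.4563
t_4: node(4,0) S=50.1714 payoff=63.2986 vs cont=62.7534 → 63.2986 [stop]  node(4,1) S=62.3199 payoff=51.1501 vs cont=50.6049 → 51.1501 [stop]  node(4,2) S=77.4100 payoff=36.0600 vs cont=35.5870 → 36.0600 [stop]  node(4,3) S=96.1540 payoff=17.3160 vs cont=19.8145 → 19.8145 [wait]  node(4,4) S=119.4367 payoff=0.0000 vs cont=7.8609 → 7.8609 [wait]  ⇒ S*(4)=77.4100
t_3: node(3,0) S=55.9167 payoff=57.5533 vs cont=57.0081 → 57.5533 [stop]  node(3,1) S=69.4563 payoff=44.0137 vs cont=43.4684 → 44.0137 [stop]  node(3,2) S=86.2745 payoff=27.1955 vs cont=27.8815 → 27.8815 [wait]  node(3,3) S=107.1649 payoff=6.3051 vs cont=13.8290 → 13.8290 [wait]  ⇒ S*(3)=69.4563
t_2: node(2,0) S=62.3199 payoff=51.1501 vs cont=50.6049 → 51.1501 [stop]  node(2,1) S=77.4100 payoff=36.0600 vs cont=35.8528 → 36.0600 [stop]  node(2,2) S=96.1540 payoff=17.3160 vs cont=20.8229 → 20.8229 [wait]  ⇒ S*(2)=77.4100
t_1: node(1,0) S=69.4563 payoff=44.0137 vs cont=43.4684 → 44.0137 [stop]  node(1,1) S=86.2745 payoff=27.1955 vs cont=28.3784 → 28.3784 [wait]  ⇒ S*(1)=69.4563
t_0: node(0,0) S=77.4100 payoff=36.0600 vs cont=36.0976 → 36.0976 [wait]  ⇒ S*(0)=-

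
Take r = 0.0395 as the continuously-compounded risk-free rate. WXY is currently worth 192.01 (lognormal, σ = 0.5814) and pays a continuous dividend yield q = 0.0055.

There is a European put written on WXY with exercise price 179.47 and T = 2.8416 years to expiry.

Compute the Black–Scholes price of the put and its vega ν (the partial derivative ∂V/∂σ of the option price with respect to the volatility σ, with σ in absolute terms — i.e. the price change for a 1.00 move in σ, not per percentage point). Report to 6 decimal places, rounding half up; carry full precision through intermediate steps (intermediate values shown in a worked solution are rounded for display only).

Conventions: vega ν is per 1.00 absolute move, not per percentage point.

price = 52.213797
ν = 102.410908

σ√T = 0.5814·√2.8416 = 0.980069
d₁ = (ln(S/K) + (r−q+σ²/2)T) / (σ√T) = (ln(192.01/179.47) + (0.0395−0.0055+0.5814²/2)·2.8416) / 0.980069 = (0.067539 + 0.576882) / 0.980069 = 0.657526
d₂ = d₁ − σ√T = 0.657526 − 0.980069 = -0.322542
e^{−rT} = 0.893827
e^{−qT} = 0.984493
N(−d₁) = 0.255421,  N(−d₂) = 0.626479
Put price V = K·e^{−rT}·N(−d₂) − S·e^{−qT}·N(−d₁) = 100.496696 − 48.282899 = 52.213797
φ(d₁) = (1/√(2π))·e^{−d₁²/2} = 0.321387
ν = S·e^{−qT}·φ(d₁)·√T = 102.410908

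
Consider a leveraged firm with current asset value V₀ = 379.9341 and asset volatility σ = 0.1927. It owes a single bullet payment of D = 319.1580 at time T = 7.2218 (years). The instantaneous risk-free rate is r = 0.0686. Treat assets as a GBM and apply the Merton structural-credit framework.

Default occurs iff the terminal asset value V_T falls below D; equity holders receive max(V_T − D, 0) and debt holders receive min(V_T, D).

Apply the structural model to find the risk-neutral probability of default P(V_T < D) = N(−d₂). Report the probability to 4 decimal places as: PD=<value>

With assets at 379.9341 and a single debt payment of 319.1580 at 7.2218 years:
d₁ = [ln(V₀/D) + (r + σ²/2)T] / (σ√T)
   = [ln(379.9341/319.1580) + (0.0686 + 0.5·0.1927²)·7.2218] / (0.1927·√7.2218)
   = [0.174312 + 0.629500] / 0.517851 = 1.552208
d₂ = d₁ − σ√T = 1.552208 − 0.517851 = 1.034357
risk-neutral PD = N(−d₂) = N(-1.034357) = 0.150485

PD=0.1505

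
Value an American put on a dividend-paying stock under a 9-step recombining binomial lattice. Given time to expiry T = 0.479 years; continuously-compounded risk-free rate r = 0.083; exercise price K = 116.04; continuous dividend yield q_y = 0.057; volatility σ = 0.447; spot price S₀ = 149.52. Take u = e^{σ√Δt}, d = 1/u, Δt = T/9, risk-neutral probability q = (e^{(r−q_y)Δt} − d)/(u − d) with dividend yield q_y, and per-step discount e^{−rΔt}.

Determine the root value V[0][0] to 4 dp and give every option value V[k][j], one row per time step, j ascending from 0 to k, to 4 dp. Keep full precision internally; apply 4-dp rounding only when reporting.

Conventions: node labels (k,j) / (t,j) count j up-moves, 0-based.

params: Δt=0.05322 u=1.10863 d=0.90202 q=0.48094 e^(-rΔt)=0.99559
t_9 payoffs: 56.9344 43.3959 26.7565 6.3057 0.0000 0.0000 0.0000 0.0000 0.0000 0.0000
k=8: node(8,0) S=65.5261 payoff=50.5139 vs cont=50.2009 → 50.5139 [stop]  node(8,1) S=80.5352 payoff=35.5048 vs cont=35.2373 → 35.5048 [stop]  node(8,2) S=98.9822 payoff=17.0578 vs cont=16.8462 → 17.0578 [stop]  node(8,3) S=121.6545 payoff=0.0000 vs cont=3.2586 → 3.2586 [wait]  node(8,4) S=149.5200 payoff=0.0000 vs cont=0.0000 → 0.0000 [wait]  node(8,5) S=183.7682 payoff=0.0000 vs cont=0.0000 → 0.0000 [wait]  node(8,6) S=225.8612 payoff=0.0000 vs cont=0.0000 → 0.0000 [wait]  node(8,7) S=277.5958 payoff=0.0000 vs cont=0.0000 → 0.0000 [wait]  node(8,8) S=341.1804 payoff=0.0000 vs cont=0.0000 → 0.0000 [wait]
k=7: node(7,0) S=72.6441 payoff=43.3959 vs cont=43.1045 → 43.3959 [stop]  node(7,1) S=89.2835 payoff=26.7565 vs cont=26.5155 → 26.7565 [stop]  node(7,2) S=109.7343 payoff=6.3057 vs cont=10.3752 → 10.3752 [wait]  node(7,3) S=134.8695 payoff=0.0000 vs cont=1.6839 → 1.6839 [wait]  node(7,4) S=165.7620 payoff=0.0000 vs cont=0.0000 → 0.0000 [wait]  node(7,5) S=203.7305 payoff=0.0000 vs cont=0.0000 → 0.0000 [wait]  node(7,6) S=250.3959 payoff=0.0000 vs cont=0.0000 → 0.0000 [wait]  node(7,7) S=307.7503 payoff=0.0000 vs cont=0.0000 → 0.0000 [wait]
k=6: node(6,0) S=80.5352 payoff=35.5048 vs cont=35.2373 → 35.5048 [stop]  node(6,1) S=98.9822 payoff=17.0578 vs cont=18.7948 → 18.7948 [wait]  node(6,2) S=121.6545 payoff=0.0000 vs cont=6.1679 → 6.1679 [wait]  node(6,3) S=149.5200 payoff=0.0000 vs cont=0.8702 → 0.8702 [wait]  node(6,4) S=183.7682 payoff=0.0000 vs cont=0.0000 → 0.0000 [wait]  node(6,5) S=225.8612 payoff=0.0000 vs cont=0.0000 → 0.0000 [wait]  node(6,6) S=277.5958 payoff=0.0000 vs cont=0.0000 → 0.0000 [wait]
k=5: node(5,0) S=89.2835 payoff=26.7565 vs cont=27.3472 → 27.3472 [wait]  node(5,1) S=109.7343 payoff=6.3057 vs cont=12.6659 → 12.6659 [wait]  node(5,2) S=134.8695 payoff=0.0000 vs cont=3.6040 → 3.6040 [wait]  node(5,3) S=165.7620 payoff=0.0000 vs cont=0.4497 → 0.4497 [wait]  node(5,4) S=203.7305 payoff=0.0000 vs cont=0.0000 → 0.0000 [wait]  node(5,5) S=250.3959 payoff=0.0000 vs cont=0.0000 → 0.0000 [wait]
k=4: node(4,0) S=98.9822 payoff=17.0578 vs cont=20.1969 → 20.1969 [wait]  node(4,1) S=121.6545 payoff=0.0000 vs cont=8.2710 → 8.2710 [wait]  node(4,2) S=149.5200 payoff=0.0000 vs cont=2.0778 → 2.0778 [wait]  node(4,3) S=183.7682 payoff=0.0000 vs cont=0.2324 → 0.2324 [wait]  node(4,4) S=225.8612 payoff=0.0000 vs cont=0.0000 → 0.0000 [wait]
k=3: node(3,0) S=109.7343 payoff=6.3057 vs cont=14.3975 → 14.3975 [wait]  node(3,1) S=134.8695 payoff=0.0000 vs cont=5.2691 → 5.2691 [wait]  node(3,2) S=165.7620 payoff=0.0000 vs cont=1.1850 → 1.1850 [wait]  node(3,3) S=203.7305 payoff=0.0000 vs cont=0.1201 → 0.1201 [wait]
k=2: node(2,0) S=121.6545 payoff=0.0000 vs cont=9.9631 → 9.9631 [wait]  node(2,1) S=149.5200 payoff=0.0000 vs cont=3.2903 → 3.2903 [wait]  node(2,2) S=183.7682 payoff=0.0000 vs cont=0.6699 → 0.6699 [wait]
k=1: node(1,0) S=134.8695 payoff=0.0000 vs cont=6.7241 → 6.7241 [wait]  node(1,1) S=165.7620 payoff=0.0000 vs cont=2.0211 → 2.0211 [wait]
k=0: node(0,0) S=149.5200 payoff=0.0000 vs cont=4.4425 → 4.4425 [wait]

price = 4.4425
tree:
4.4425
6.7241 2.0211
9.9631 3.2903 0.6699
14.3975 5.2691 1.1850 0.1201
20.1969 8.2710 2.0778 0.2324 0.0000
27.3472 12.6659 3.6040 0.4497 0.0000 0.0000
35.5048 18.7948 6.1679 0.8702 0.0000 0.0000 0.0000
43.3959 26.7565 10.3752 1.6839 0.0000 0.0000 0.0000 0.0000
50.5139 35.5048 17.0578 3.2586 0.0000 0.0000 0.0000 0.0000 0.0000
56.9344 43.3959 26.7565 6.3057 0.0000 0.0000 0.0000 0.0000 0.0000 0.0000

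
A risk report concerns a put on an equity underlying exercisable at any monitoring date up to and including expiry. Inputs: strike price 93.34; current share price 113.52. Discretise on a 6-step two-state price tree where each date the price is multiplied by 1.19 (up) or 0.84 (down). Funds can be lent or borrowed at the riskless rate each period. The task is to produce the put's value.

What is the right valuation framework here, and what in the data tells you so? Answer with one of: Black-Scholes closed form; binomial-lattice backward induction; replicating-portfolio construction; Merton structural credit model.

framework: binomial-lattice backward induction

Key observation: an American put (K = 93.34, S₀ = 113.52) on a 6-date tree has no closed form — the optimal stopping decision is embedded and must be resolved recursively from expiry.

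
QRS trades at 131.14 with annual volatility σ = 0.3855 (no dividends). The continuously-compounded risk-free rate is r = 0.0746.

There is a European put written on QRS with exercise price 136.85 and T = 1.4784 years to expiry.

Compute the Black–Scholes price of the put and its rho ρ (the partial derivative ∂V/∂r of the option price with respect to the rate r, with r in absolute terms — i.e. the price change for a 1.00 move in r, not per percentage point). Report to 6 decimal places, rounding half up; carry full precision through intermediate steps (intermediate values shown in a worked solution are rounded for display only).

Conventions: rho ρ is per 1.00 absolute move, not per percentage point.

σ√T = 0.3855·√1.4784 = 0.468727
d₁ = (ln(S/K) + (r+σ²/2)T) / (σ√T) = (ln(131.14/136.85) + (0.0746+0.3855²/2)·1.4784) / 0.468727 = (-0.042620 + 0.220141) / 0.468727 = 0.378730
d₂ = d₁ − σ√T = 0.378730 − 0.468727 = -0.089997
e^{−rT} = 0.895576
N(−d₁) = 0.352444,  N(−d₂) = 0.535855
Put price V = K·e^{−rT}·N(−d₂) − S·N(−d₁) = 65.674154 − 46.219508 = 19.454646
ρ = −K·T·e^{−rT}·N(−d₂) = -97.092669

price = 19.454646
ρ = -97.092669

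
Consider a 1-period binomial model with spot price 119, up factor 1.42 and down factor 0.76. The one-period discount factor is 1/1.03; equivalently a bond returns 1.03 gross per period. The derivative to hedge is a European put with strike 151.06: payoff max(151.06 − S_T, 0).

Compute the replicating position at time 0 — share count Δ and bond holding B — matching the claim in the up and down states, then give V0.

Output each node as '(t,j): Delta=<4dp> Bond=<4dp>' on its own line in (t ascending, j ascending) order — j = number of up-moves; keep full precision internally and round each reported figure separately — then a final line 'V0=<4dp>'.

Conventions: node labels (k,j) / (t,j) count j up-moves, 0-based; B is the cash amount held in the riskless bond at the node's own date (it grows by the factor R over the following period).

(0,0): Delta=-0.7718 Bond=126.6261
V0=34.7776

Risk-neutral probability p* = (R−d)/(u−d) = (1.03−0.76)/(1.42−0.76) = 0.4091.
Terminal payoffs: V(1,0)=60.6200, V(1,1)=0.0000
(0,0): S=119.0000. Δ = (V_up−V_dn)/(S_up−S_dn) = (0.0000−60.6200)/(168.9800−90.4400) = -0.7718. V = [p*·0.0000 + (1−p*)·60.6200]/1.03 = 34.7776. B = V − Δ·S = 126.6261.
Check: Δ(0,0)·S0 + B(0,0) = 34.7776 = V0.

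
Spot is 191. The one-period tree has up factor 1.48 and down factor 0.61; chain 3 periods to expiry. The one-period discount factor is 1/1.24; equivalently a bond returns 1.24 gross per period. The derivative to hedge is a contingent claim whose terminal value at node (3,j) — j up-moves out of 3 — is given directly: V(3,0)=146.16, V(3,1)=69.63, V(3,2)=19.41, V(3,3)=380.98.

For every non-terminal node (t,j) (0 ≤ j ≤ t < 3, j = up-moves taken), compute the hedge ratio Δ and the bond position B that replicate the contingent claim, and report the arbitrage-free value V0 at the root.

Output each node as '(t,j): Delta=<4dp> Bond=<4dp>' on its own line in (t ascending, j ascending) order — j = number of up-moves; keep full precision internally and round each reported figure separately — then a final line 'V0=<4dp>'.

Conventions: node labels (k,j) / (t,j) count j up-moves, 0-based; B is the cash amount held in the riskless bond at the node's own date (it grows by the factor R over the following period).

(0,0): Delta=0.6407 Bond=-34.4408
(1,0): Delta=-0.4573 Bond=85.2252
(1,1): Delta=0.8131 Bond=-91.4426
(2,0): Delta=-1.2377 Bond=161.1443
(2,1): Delta=-0.3348 Bond=84.5498
(2,2): Delta=0.9934 Bond=-188.7940
V0=87.9401

Under the risk-neutral measure, an up-move has probability p* = (R−d)/(u−d) = 0.7241 and values discount at R = 1.24.
Payoffs at expiry: V(3,0)=146.1600, V(3,1)=69.6300, V(3,2)=19.4100, V(3,3)=380.9800
Node (2,0) S=71.0711: V=(p*·69.6300+(1−p*)·146.1600)/1.24=73.1788; Δ=(69.6300−146.1600)/(105.1852−43.3534)=-1.2377; B=V−Δ·S=161.1443
Node (2,1) S=172.4348: V=(p*·19.4100+(1−p*)·69.6300)/1.24=26.8256; Δ=(19.4100−69.6300)/(255.2035−105.1852)=-0.3348; B=V−Δ·S=84.5498
Node (2,2) S=418.3664: V=(p*·380.9800+(1−p*)·19.4100)/1.24=226.8037; Δ=(380.9800−19.4100)/(619.1823−255.2035)=0.9934; B=V−Δ·S=-188.7940
Node (1,0) S=116.5100: V=(p*·26.8256+(1−p*)·73.1788)/1.24=31.9457; Δ=(26.8256−73.1788)/(172.4348−71.0711)=-0.4573; B=V−Δ·S=85.2252
Node (1,1) S=282.6800: V=(p*·226.8037+(1−p*)·26.8256)/1.24=138.4172; Δ=(226.8037−26.8256)/(418.3664−172.4348)=0.8131; B=V−Δ·S=-91.4426
Node (0,0) S=191.0000: V=(p*·138.4172+(1−p*)·31.9457)/1.24=87.9401; Δ=(138.4172−31.9457)/(282.6800−116.5100)=0.6407; B=V−Δ·S=-34.4408
As a check, the time-0 holding Δ(0,0)·S0 + B(0,0) comes to 87.9401 — exactly V0.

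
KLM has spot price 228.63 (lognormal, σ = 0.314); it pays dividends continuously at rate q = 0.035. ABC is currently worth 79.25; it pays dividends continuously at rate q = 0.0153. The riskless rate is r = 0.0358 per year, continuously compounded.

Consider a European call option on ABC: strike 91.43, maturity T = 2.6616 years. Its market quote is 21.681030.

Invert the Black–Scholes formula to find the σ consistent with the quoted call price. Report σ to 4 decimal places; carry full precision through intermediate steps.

At σ = 0.4969 the Black–Scholes value reproduces the quote:
σ√T = 0.4969·√2.6616 = 0.810663
d₁ = (ln(S/K) + (r−q+σ²/2)T) / (σ√T) = (ln(79.25/91.43) + (0.0358−0.0153+0.4969²/2)·2.6616) / 0.810663 = (-0.142966 + 0.383150) / 0.810663 = 0.296281
d₂ = d₁ − σ√T = 0.296281 − 0.810663 = -0.514382
e^{−rT} = 0.909114
e^{−qT} = 0.960096
N(d₁) = 0.616492,  N(d₂) = 0.303492
V = S·e^{−qT}·N(d₁) − K·e^{−rT}·N(d₂) = 46.907391 − 25.226361 = 21.681030 (the observed quote) — the price is monotone increasing in volatility, hence this σ is the only solution

sigma = 0.4969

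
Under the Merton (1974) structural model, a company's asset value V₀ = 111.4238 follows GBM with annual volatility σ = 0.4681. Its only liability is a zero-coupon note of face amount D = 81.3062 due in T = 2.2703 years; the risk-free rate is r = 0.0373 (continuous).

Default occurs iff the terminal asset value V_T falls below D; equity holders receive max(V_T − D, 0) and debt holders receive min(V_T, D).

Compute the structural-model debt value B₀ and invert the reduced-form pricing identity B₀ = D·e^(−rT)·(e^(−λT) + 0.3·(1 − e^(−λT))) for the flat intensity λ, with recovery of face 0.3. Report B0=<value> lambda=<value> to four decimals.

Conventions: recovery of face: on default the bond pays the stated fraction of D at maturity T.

With assets at 111.4238 and a single debt payment of 81.3062 at 2.2703 years:
d₁ = [ln(V₀/D) + (r + σ²/2)T] / (σ√T)
   = [ln(111.4238/81.3062) + (0.0373 + 0.5·0.4681²)·2.2703] / (0.4681·√2.2703)
   = [0.315119 + 0.333414] / 0.705310 = 0.919499
d₂ = d₁ − σ√T = 0.919499 − 0.705310 = 0.214189
N(d₁) = 0.821083,  N(d₂) = 0.584800,  e^(−rT) = 0.918804
E₀ = V₀·N(d₁) − D·e^(−rT)·N(d₂)
   = 111.4238·0.821083 − 81.3062·0.918804·0.584800 = 47.800971
B₀ = V₀ − E₀ = 111.4238 − 47.800971 = 63.622829
e^(−λT) = (B₀·e^(rT)/D − 0.3)/(1 − 0.3) = (63.6228·1.088371/81.3062 − 0.3)/0.7 = 0.78808536
λ = −ln(0.78808536)/2.2703 = 0.104898

B0=63.6228 lambda=0.1049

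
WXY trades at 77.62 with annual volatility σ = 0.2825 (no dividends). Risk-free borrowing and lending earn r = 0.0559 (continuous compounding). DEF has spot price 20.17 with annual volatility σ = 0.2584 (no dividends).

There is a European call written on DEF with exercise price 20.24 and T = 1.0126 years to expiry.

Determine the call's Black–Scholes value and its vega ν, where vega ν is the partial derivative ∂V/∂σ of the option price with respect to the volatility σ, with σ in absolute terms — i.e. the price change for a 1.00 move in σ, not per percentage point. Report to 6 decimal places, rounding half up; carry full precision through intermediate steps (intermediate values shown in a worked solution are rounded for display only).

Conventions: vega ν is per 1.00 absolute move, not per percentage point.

σ√T = 0.2584·√1.0126 = 0.260023
d₁ = (ln(S/K) + (r+σ²/2)T) / (σ√T) = (ln(20.17/20.24) + (0.0559+0.2584²/2)·1.0126) / 0.260023 = (-0.003464 + 0.090410) / 0.260023 = 0.334378
d₂ = d₁ − σ√T = 0.334378 − 0.260023 = 0.074355
e^{−rT} = 0.944968
N(d₁) = 0.630953,  N(d₂) = 0.529636
Call price V = S·N(d₁) − K·e^{−rT}·N(d₂) = 12.726315 − 10.129896 = 2.596419
φ(d₁) = (1/√(2π))·e^{−d₁²/2} = 0.377252
ν = S·φ(d₁)·√T = 7.656954

price = 2.596419
ν = 7.656954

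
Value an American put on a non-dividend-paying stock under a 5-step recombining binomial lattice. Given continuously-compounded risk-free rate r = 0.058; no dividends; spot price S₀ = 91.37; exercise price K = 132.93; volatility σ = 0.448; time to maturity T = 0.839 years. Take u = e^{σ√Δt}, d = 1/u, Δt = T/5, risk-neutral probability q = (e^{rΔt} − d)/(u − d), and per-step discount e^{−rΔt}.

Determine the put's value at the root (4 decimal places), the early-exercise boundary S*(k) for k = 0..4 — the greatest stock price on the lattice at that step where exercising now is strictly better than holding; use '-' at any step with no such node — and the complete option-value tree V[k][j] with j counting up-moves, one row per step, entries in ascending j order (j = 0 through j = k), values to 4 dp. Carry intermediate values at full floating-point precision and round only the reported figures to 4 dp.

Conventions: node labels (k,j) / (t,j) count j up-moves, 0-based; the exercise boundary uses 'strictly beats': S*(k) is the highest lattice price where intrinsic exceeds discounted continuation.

price = 43.3733
boundary = - 76.0508 63.3000 76.0508 91.3700
tree:
43.3733
56.8792 29.6679
69.6300 42.1221 16.8196
80.2430 56.8792 27.0399 6.1228
89.0766 69.6300 41.5600 11.9068 0.0000
96.4291 80.2430 56.8792 23.1550 0.0000 0.0000

Δt=0.16780, u=1.20143, d=0.83234, q=0.48075, disc=e^(-rΔt)=0.99031
k=5 terminal: V=max(K-S,0) → 96.4291 80.2430 56.8792 23.1550 0.0000 0.0000
k=4: j=0 S=43.8534 intr=89.0766 cont=87.7891 V=89.0766[EX]; j=1 S=63.3000 intr=69.6300 cont=68.3426 V=69.6300[EX]; j=2 S=91.3700 intr=41.5600 cont=40.2725 V=41.5600[EX]; j=3 S=131.8875 intr=1.0425 cont=11.9068 V=11.9068[hold]; j=4 S=190.3722 intr=0.0000 cont=0.0000 V=0.0000[hold]  S*(4)=91.3700
k=3: j=0 S=52.6870 intr=80.2430 cont=78.9555 V=80.2430[EX]; j=1 S=76.0508 intr=56.8792 cont=55.5918 V=56.8792[EX]; j=2 S=109.7750 intr=23.1550 cont=27.0399 V=27.0399[hold]; j=3 S=158.4541 intr=0.0000 cont=6.1228 V=6.1228[hold]  S*(3)=76.0508
k=2: j=0 S=63.3000 intr=69.6300 cont=68.3426 V=69.6300[EX]; j=1 S=91.3700 intr=41.5600 cont=42.1221 V=42.1221[hold]; j=2 S=131.8875 intr=1.0425 cont=16.8196 V=16.8196[hold]  S*(2)=63.3000
k=1: j=0 S=76.0508 intr=56.8792 cont=55.8594 V=56.8792[EX]; j=1 S=109.7750 intr=23.1550 cont=29.6679 V=29.6679[hold]  S*(1)=76.0508
k=0: j=0 S=91.3700 intr=41.5600 cont=43.3733 V=43.3733[hold]  S*(0)=-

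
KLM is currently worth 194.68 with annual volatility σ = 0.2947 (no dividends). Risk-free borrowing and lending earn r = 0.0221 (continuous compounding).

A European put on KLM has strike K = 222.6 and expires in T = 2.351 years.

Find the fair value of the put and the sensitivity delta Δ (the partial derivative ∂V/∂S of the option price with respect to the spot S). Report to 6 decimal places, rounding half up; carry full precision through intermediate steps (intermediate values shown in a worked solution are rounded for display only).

price = 45.197223
Δ = -0.482324

σ√T = 0.2947·√2.351 = 0.451863
d₁ = (ln(S/K) + (r+σ²/2)T) / (σ√T) = (ln(194.68/222.6) + (0.0221+0.2947²/2)·2.351) / 0.451863 = (-0.134019 + 0.154047) / 0.451863 = 0.044323
d₂ = d₁ − σ√T = 0.044323 − 0.451863 = -0.407540
e^{−rT} = 0.949370
N(−d₁) = 0.482324,  N(−d₂) = 0.658194
Put price V = K·e^{−rT}·N(−d₂) − S·N(−d₁) = 139.095979 − 93.898756 = 45.197223
Δ = −N(−d₁) = -0.482324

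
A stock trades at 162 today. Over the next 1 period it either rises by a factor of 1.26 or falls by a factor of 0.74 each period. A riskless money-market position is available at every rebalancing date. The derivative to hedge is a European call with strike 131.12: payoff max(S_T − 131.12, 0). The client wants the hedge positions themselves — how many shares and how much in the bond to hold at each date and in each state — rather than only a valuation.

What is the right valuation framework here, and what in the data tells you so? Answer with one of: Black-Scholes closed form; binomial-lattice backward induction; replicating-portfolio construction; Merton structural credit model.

Key observation: the task asks for the hedge itself — share and bond holdings at every node of the 1-period tree on spot 162 with factors 1.26/0.74 — which is exactly what the replicating-portfolio construction produces.

framework: replicating-portfolio construction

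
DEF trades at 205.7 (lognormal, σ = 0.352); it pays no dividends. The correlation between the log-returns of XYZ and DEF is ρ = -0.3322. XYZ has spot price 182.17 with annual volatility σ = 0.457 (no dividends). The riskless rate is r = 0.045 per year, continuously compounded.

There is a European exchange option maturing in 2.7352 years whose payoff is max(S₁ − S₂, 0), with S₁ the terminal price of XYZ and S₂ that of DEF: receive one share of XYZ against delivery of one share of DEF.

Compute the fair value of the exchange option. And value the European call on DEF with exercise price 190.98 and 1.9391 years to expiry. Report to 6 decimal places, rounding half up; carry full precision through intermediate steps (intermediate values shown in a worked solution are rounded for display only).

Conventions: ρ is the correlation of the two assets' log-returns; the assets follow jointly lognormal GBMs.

exchange price = 69.456849
price(DEF call K=190.98) = 54.132667

σ_eff = √(σ₁² + σ₂² − 2ρσ₁σ₂) = √(0.457² + 0.352² − 2·-0.3322·0.457·0.352) = 0.663047
d₁ = (ln(S₁/S₂) + (q₂ − q₁ + σ_eff²/2)T) / (σ_eff√T) = (ln(182.17/205.7) + (0.0 − 0.0 + 0.219816)·2.7352) / 1.096576 = 0.437508
d₂ = d₁ − σ_eff√T = 0.437508 − 1.096576 = -0.659068
N(d₁) = 0.669129,  N(d₂) = 0.254926
V = S₁·e^{−q₁T}·N(d₁) − S₂·e^{−q₂T}·N(d₂) = 121.895152 − 52.438303 = 69.456849
[vanilla: DEF call K=190.98]
σ√T = 0.352·√1.9391 = 0.490166
d₁ = (ln(S/K) + (r+σ²/2)T) / (σ√T) = (ln(205.7/190.98) + (0.045+0.352²/2)·1.9391) / 0.490166 = (0.074250 + 0.207391) / 0.490166 = 0.574583
d₂ = d₁ − σ√T = 0.574583 − 0.490166 = 0.084417
e^{−rT} = 0.916439
N(d₁) = 0.717213,  N(d₂) = 0.533638
price = S·N(d₁) − K·e^{−rT}·N(d₂) = 147.530771 − 93.398104 = 54.132667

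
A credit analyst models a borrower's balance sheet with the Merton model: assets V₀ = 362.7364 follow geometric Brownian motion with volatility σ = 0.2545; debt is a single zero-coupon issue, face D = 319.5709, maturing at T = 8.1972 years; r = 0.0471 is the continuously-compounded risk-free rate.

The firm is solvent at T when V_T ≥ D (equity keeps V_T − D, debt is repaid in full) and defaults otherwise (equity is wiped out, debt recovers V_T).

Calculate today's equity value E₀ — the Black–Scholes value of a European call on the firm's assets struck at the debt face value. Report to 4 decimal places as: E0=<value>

With assets at 362.7364 and a single debt payment of 319.5709 at 8.1972 years:
d₁ = [ln(V₀/D) + (r + σ²/2)T] / (σ√T)
   = [ln(362.7364/319.5709) + (0.0471 + 0.5·0.2545²)·8.1972] / (0.2545·√8.1972)
   = [0.126697 + 0.651555] / 0.728653 = 1.068071
d₂ = d₁ − σ√T = 1.068071 − 0.728653 = 0.339418
N(d₁) = 0.857256,  N(d₂) = 0.632853,  e^(−rT) = 0.679711
E₀ = V₀·N(d₁) − D·e^(−rT)·N(d₂)
   = 362.7364·0.857256 − 319.5709·0.679711·0.632853 = 173.492302

E0=173.4923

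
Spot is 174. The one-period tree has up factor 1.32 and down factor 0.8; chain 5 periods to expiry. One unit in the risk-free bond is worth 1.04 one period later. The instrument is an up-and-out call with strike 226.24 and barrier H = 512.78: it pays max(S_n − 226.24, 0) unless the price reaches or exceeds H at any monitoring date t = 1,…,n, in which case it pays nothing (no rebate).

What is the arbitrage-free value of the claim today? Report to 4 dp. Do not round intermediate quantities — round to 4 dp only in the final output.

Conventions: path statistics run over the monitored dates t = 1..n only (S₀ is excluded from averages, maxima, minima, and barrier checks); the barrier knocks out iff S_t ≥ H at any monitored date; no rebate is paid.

price = 22.7759

Risk-neutral up-probability p* = (R−d)/(u−d) = (1.04−0.8)/(1.32−0.8) = 0.4615; the claim prices as the p*-weighted sum of path payoffs discounted by R^5.
Enumerate all 2^5 = 32 price paths (U = up ×1.32, D = down ×0.8); each path with k up-moves has probability p*^k·(1−p*)^(5−k).
DDDDD: M=139.2000, payoff=0.0000, prob=0.045266
UDDDD: M=229.6800, payoff=0.0000, prob=0.038800
DUDDD: M=183.7440, payoff=0.0000, prob=0.038800
UUDDD: M=303.1776, payoff=0.0000, prob=0.033257
DDUDD: M=146.9952, payoff=0.0000, prob=0.038800
UDUDD: M=242.5421, payoff=0.0000, prob=0.033257
DUUDD: M=242.5421, payoff=0.0000, prob=0.033257
UUUDD: M=400.1944, payoff=29.8844, prob=0.028506
DDDUD: M=139.2000, payoff=0.0000, prob=0.038800
UDDUD: M=229.6800, payoff=0.0000, prob=0.033257
DUDUD: M=194.0337, payoff=0.0000, prob=0.033257
UUDUD: M=320.1555, payoff=29.8844, prob=0.028506
DDUUD: M=194.0337, payoff=0.0000, prob=0.033257
UDUUD: M=320.1555, payoff=29.8844, prob=0.028506
DUUUD: M=320.1555, payoff=29.8844, prob=0.028506
UUUUD: M=528.2567, payoff=0.0000, prob=0.024434
DDDDU: M=139.2000, payoff=0.0000, prob=0.038800
UDDDU: M=229.6800, payoff=0.0000, prob=0.033257
DUDDU: M=183.7440, payoff=0.0000, prob=0.033257
UUDDU: M=303.1776, payoff=29.8844, prob=0.028506
DDUDU: M=155.2269, payoff=0.0000, prob=0.033257
UDUDU: M=256.1244, payoff=29.8844, prob=0.028506
DUUDU: M=256.1244, payoff=29.8844, prob=0.028506
UUUDU: M=422.6053, payoff=196.3653, prob=0.024434
DDDUU: M=155.2269, payoff=0.0000, prob=0.033257
UDDUU: M=256.1244, payoff=29.8844, prob=0.028506
DUDUU: M=256.1244, payoff=29.8844, prob=0.028506
UUDUU: M=422.6053, payoff=196.3653, prob=0.024434
DDUUU: M=256.1244, payoff=29.8844, prob=0.028506
UDUUU: M=422.6053, payoff=196.3653, prob=0.024434
DUUUU: M=422.6053, payoff=196.3653, prob=0.024434
UUUUU: M=697.2988, payoff=0.0000, prob=0.020943
Price = Σ prob·payoff / R^5 = 27.710389 / 1.216653 = 22.7759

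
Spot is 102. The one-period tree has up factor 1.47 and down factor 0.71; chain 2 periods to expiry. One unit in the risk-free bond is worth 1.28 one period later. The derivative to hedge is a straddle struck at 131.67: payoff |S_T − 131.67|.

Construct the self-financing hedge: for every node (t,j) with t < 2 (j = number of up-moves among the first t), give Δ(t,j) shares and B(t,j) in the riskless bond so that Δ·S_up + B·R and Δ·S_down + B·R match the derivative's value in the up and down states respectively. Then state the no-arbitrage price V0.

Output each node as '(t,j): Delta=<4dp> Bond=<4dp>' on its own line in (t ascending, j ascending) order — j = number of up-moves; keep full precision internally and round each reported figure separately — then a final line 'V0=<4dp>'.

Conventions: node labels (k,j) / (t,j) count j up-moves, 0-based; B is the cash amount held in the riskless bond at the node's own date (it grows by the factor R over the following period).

(0,0): Delta=0.3415 Bond=4.4645
(1,0): Delta=-1.0000 Bond=102.8672
(1,1): Delta=0.5575 Bond=-26.6696
V0=39.2991

The replicating-portfolio and risk-neutral prices coincide; use p* = (1.28−0.71)/(1.47−0.71) = 0.7500 for the latter.
Terminal payoffs: V(2,0)=80.2518, V(2,1)=25.2126, V(2,2)=88.7418
  t=1,j=0: stock 72.4200 → up 106.4574 (V=25.2126), down 51.4182 (V=80.2518). Price 30.4472; hedge Δ=-1.0000, bond B=102.8672.
  t=1,j=1: stock 149.9400 → up 220.4118 (V=88.7418), down 106.4574 (V=25.2126). Price 56.9215; hedge Δ=0.5575, bond B=-26.6696.
  t=0,j=0: stock 102.0000 → up 149.9400 (V=56.9215), down 72.4200 (V=30.4472). Price 39.2991; hedge Δ=0.3415, bond B=4.4645.
As a check, the time-0 holding Δ(0,0)·S0 + B(0,0) comes to 39.2991 — exactly V0.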